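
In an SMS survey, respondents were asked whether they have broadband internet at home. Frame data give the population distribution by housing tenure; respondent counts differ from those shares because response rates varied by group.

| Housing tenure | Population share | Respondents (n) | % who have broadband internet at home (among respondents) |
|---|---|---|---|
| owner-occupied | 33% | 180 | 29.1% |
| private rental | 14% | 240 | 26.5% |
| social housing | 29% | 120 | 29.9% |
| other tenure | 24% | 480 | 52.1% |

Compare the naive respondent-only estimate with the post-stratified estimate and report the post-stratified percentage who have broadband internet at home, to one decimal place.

Without adjustment, the pooled respondent share is:
  (180/1020)×29.1 + (240/1020)×26.5 + (120/1020)×29.9 + (480/1020)×52.1 = 39.4059%
Reweighting by population housing tenure shares:
  0.33×29.1 + 0.14×26.5 + 0.29×29.9 + 0.24×52.1 = 34.488%

34.5%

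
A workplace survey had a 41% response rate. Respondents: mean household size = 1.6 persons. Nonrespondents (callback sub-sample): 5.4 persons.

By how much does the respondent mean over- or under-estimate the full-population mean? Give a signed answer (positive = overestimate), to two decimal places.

-2.24

Nonresponse fraction = 1 − 0.41 = 0.59.
Bias = (nonresponse fraction) × (respondent mean − nonrespondent mean)
     = 0.59 × (1.6 − 5.4) = 0.59 × -3.8 = -2.242.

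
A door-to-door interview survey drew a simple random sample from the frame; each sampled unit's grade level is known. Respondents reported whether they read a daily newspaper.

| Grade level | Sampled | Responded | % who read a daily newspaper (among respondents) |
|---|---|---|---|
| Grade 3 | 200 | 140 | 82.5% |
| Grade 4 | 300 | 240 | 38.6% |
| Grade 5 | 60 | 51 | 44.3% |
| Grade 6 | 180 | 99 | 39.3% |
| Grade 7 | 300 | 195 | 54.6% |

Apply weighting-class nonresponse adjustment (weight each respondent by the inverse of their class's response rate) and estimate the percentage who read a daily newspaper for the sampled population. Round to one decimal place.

52.1%

Class response rates: Grade 3 140/200 = 70%, Grade 4 240/300 = 80%, Grade 5 51/60 = 85%, Grade 6 99/180 = 55%, Grade 7 195/300 = 65%.
Weighting each respondent by the inverse class response rate inflates each class back to its sampled size, so the class weight is n_sampled:
  Grade 3: 200 × 82.5 = 16,500
  Grade 4: 300 × 38.6 = 11,580
  Grade 5: 60 × 44.3 = 2658
  Grade 6: 180 × 39.3 = 7074
  Grade 7: 300 × 54.6 = 16,380
Adjusted estimate = 54,192 / 1,040 = 52.1077 → 52.1%.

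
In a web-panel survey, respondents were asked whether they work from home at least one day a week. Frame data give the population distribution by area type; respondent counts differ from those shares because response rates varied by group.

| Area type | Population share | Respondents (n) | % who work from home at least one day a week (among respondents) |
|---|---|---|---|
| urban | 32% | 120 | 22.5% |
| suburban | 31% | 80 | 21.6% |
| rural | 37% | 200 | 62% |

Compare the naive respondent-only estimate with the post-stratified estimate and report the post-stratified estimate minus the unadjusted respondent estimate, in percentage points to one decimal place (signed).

Naive respondent-only estimate (weights = respondent counts):
  (120/400)×22.5 + (80/400)×21.6 + (200/400)×62 = 42.07%
Reweighting by population area type shares:
  0.32×22.5 + 0.31×21.6 + 0.37×62 = 36.836%
Difference = 36.836 − 42.07 = -5.234 pp.

-5.2 percentage points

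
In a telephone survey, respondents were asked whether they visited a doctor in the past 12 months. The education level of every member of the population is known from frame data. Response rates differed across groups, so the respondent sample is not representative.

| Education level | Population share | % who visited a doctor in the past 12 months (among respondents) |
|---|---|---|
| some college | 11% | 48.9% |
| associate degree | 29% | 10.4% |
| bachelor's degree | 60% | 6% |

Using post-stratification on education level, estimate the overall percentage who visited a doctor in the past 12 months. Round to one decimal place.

12.0%

Reweight to the known education level distribution:
  some college: 0.11 × 48.9 = 5.379
  associate degree: 0.29 × 10.4 = 3.016
  bachelor's degree: 0.6 × 6 = 3.6
Post-stratified estimate = 11.995 → 12.0%.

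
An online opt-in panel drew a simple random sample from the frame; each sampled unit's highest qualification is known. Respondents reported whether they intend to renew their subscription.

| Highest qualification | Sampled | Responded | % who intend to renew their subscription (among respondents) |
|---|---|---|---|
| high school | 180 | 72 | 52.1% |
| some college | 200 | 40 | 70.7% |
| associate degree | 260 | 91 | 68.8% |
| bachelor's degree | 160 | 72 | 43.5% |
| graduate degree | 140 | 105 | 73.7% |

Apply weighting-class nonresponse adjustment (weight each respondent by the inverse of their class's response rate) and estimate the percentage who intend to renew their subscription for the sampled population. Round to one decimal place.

62.4%

Class response rates: high school 72/180 = 40%, some college 40/200 = 20%, associate degree 91/260 = 35%, bachelor's degree 72/160 = 45%, graduate degree 105/140 = 75%.
Inverse-response-rate weighting restores each class to its sampled count, so class totals weight by n_sampled:
  high school: 180 × 52.1 = 9378
  some college: 200 × 70.7 = 14,140
  associate degree: 260 × 68.8 = 17,888
  bachelor's degree: 160 × 43.5 = 6960
  graduate degree: 140 × 73.7 = 10,318
Adjusted estimate = 58,684 / 940 = 62.4298 → 62.4%.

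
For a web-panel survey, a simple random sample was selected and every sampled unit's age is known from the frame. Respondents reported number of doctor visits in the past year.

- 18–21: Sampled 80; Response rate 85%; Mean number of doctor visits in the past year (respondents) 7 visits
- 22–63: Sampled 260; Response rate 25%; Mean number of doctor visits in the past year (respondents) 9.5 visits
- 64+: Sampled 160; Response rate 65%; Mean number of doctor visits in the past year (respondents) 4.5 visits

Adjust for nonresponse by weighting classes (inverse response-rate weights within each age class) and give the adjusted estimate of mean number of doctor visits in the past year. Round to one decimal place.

7.5

Each respondent's weight = sampled/responded in their class; summing within a class gives n_sampled, so:
  18–21: 80 × 7 = 560
  22–63: 260 × 9.5 = 2470
  64+: 160 × 4.5 = 720
Adjusted estimate = 3750 / 500 = 7.5 → 7.5.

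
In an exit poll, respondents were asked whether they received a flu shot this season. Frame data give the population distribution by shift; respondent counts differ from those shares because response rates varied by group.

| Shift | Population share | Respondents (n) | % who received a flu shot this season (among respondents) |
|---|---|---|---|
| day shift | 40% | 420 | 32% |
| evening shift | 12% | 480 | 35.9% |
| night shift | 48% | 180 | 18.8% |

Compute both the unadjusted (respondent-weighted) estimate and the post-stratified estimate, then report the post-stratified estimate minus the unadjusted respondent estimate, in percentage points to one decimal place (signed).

-5.4 percentage points

Unadjusted (pooled respondent) estimate weights by respondent counts:
  (420/1080)×32 + (480/1080)×35.9 + (180/1080)×18.8 = 31.5333%
Post-stratifying to population shares instead:
  0.4×32 + 0.12×35.9 + 0.48×18.8 = 26.132%
Difference = 26.132 − 31.5333 = -5.4013 pp.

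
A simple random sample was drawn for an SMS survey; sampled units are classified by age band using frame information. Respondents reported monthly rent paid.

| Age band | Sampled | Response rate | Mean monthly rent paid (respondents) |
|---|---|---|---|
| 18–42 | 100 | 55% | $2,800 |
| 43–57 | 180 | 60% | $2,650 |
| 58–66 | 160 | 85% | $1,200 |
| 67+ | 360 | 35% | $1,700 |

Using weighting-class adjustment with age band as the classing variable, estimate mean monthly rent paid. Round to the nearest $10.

$1,950

Inverse-response-rate weighting restores each class to its sampled count, so class totals weight by n_sampled:
  18–42: 100 × 2800 = 280,000
  43–57: 180 × 2650 = 477,000
  58–66: 160 × 1200 = 192,000
  67+: 360 × 1700 = 612,000
Adjusted estimate = 1,561,000 / 800 = 1951.25 → $1,950.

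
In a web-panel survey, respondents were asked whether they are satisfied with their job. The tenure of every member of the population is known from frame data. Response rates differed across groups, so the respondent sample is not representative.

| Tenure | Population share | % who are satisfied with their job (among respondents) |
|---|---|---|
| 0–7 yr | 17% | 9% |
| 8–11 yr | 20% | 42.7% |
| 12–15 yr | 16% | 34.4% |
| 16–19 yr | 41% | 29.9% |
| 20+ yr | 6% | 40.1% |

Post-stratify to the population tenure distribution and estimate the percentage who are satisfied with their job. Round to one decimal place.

Each cell contributes population-share × respondent value:
  0–7 yr: 0.17 × 9 = 1.53
  8–11 yr: 0.2 × 42.7 = 8.54
  12–15 yr: 0.16 × 34.4 = 5.504
  16–19 yr: 0.41 × 29.9 = 12.259
  20+ yr: 0.06 × 40.1 = 2.406
Post-stratified estimate = 30.239 → 30.2%.

30.2%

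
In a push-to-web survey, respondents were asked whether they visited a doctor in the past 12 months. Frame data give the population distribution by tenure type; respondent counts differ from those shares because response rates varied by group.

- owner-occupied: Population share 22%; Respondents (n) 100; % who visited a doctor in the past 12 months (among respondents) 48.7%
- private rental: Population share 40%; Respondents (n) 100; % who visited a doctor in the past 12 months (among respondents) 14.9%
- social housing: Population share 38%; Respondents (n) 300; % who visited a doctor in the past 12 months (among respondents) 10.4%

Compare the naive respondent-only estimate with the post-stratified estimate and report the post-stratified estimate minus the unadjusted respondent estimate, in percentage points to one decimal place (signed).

Without adjustment, the pooled respondent share is:
  (100/500)×48.7 + (100/500)×14.9 + (300/500)×10.4 = 18.96%
Reweighting by population tenure type shares:
  0.22×48.7 + 0.4×14.9 + 0.38×10.4 = 20.626%
Difference = 20.626 − 18.96 = 1.666 pp.

+1.7 percentage points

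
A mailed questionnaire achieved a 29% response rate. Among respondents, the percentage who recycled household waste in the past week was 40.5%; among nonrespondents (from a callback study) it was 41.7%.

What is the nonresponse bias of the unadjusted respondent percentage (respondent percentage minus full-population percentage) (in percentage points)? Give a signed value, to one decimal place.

-0.9 percentage points

Nonresponse fraction = 1 − 0.29 = 0.71.
Bias = (nonresponse fraction) × (respondent percentage − nonrespondent percentage)
     = 0.71 × (40.5 − 41.7) = 0.71 × -1.2 = -0.852.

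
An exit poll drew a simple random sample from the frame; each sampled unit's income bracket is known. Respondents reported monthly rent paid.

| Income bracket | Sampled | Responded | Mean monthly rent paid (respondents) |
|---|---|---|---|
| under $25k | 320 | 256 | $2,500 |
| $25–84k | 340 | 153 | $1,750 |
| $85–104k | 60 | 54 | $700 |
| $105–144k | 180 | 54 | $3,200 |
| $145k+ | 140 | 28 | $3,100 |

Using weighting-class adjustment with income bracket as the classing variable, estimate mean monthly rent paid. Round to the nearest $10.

Class response rates: under $25k 256/320 = 80%, $25–84k 153/340 = 45%, $85–104k 54/60 = 90%, $105–144k 54/180 = 30%, $145k+ 28/140 = 20%.
With weight = n_sampled/n_responded per class, the weighted class total is n_sampled:
  under $25k: 320 × 2500 = 800,000
  $25–84k: 340 × 1750 = 595,000
  $85–104k: 60 × 700 = 42,000
  $105–144k: 180 × 3200 = 576,000
  $145k+: 140 × 3100 = 434,000
Adjusted estimate = 2,447,000 / 1,040 = 2352.88 → $2,350.

$2,350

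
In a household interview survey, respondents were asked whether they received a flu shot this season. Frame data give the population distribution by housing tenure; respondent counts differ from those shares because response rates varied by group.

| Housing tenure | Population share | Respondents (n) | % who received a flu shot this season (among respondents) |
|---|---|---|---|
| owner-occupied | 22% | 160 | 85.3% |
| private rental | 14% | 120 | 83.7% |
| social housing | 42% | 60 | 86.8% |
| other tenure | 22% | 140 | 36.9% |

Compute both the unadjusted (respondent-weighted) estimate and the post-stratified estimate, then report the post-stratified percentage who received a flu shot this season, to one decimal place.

75.1%

Naive respondent-only estimate (weights = respondent counts):
  (160/480)×85.3 + (120/480)×83.7 + (60/480)×86.8 + (140/480)×36.9 = 70.9708%
Post-stratifying to population shares instead:
  0.22×85.3 + 0.14×83.7 + 0.42×86.8 + 0.22×36.9 = 75.058%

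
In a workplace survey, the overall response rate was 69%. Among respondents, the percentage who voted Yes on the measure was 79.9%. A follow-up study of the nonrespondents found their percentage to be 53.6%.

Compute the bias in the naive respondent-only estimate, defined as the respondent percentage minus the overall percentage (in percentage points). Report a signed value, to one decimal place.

Nonresponse fraction = 1 − 0.69 = 0.31.
Bias = (nonresponse fraction) × (respondent percentage − nonrespondent percentage)
     = 0.31 × (79.9 − 53.6) = 0.31 × 26.3 = 8.153.

+8.2 percentage points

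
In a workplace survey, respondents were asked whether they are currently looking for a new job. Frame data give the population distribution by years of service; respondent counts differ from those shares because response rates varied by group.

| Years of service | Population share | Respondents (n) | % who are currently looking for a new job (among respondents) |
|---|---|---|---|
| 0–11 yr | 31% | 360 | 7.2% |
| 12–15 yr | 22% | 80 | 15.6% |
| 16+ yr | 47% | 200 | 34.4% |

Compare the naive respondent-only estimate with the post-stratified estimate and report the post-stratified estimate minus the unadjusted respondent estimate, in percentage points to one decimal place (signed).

+5.1 percentage points

Unadjusted (pooled respondent) estimate weights by respondent counts:
  (360/640)×7.2 + (80/640)×15.6 + (200/640)×34.4 = 16.75%
Reweighting by population years of service shares:
  0.31×7.2 + 0.22×15.6 + 0.47×34.4 = 21.832%
Difference = 21.832 − 16.75 = 5.082 pp.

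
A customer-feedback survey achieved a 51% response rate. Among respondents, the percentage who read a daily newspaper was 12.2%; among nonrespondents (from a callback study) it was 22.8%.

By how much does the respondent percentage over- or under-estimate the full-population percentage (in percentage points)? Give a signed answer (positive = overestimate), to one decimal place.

Nonresponse fraction = 1 − 0.51 = 0.49.
Bias = (nonresponse fraction) × (respondent percentage − nonrespondent percentage)
     = 0.49 × (12.2 − 22.8) = 0.49 × -10.6 = -5.194.

-5.2 percentage points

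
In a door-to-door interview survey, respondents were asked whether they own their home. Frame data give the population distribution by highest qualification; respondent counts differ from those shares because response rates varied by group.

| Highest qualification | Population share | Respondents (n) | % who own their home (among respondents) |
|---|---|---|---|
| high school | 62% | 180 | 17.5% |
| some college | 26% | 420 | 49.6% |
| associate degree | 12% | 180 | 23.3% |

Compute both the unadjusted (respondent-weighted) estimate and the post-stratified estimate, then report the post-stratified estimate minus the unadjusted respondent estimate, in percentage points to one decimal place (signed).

Without adjustment, the pooled respondent share is:
  (180/780)×17.5 + (420/780)×49.6 + (180/780)×23.3 = 36.1231%
Post-stratifying to population shares instead:
  0.62×17.5 + 0.26×49.6 + 0.12×23.3 = 26.542%
Difference = 26.542 − 36.1231 = -9.5811 pp.

-9.6 percentage points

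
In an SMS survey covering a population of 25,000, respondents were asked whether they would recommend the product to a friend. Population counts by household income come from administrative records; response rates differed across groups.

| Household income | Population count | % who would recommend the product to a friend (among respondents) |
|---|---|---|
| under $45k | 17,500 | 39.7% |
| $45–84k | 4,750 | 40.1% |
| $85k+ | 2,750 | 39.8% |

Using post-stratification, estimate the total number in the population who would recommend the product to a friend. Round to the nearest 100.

Each cell contributes its population count × the respondent rate:
  under $45k: 17,500 × 39.7% = 6947.5
  $45–84k: 4,750 × 40.1% = 1904.75
  $85k+: 2,750 × 39.8% = 1094.5
Estimated total = 9946.75 → 9,900.

9,900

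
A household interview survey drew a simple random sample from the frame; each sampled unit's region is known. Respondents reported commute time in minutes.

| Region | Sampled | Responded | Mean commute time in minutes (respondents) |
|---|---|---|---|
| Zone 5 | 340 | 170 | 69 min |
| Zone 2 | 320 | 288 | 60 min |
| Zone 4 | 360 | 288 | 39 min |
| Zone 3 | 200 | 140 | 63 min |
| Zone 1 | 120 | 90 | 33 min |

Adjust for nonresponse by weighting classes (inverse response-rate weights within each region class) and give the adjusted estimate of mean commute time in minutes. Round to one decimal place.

54.7

Response rates by class: Zone 5 170/340 = 50%, Zone 2 288/320 = 90%, Zone 4 288/360 = 80%, Zone 3 140/200 = 70%, Zone 1 90/120 = 75%.
Weighting each respondent by the inverse class response rate inflates each class back to its sampled size, so the class weight is n_sampled:
  Zone 5: 340 × 69 = 23,460
  Zone 2: 320 × 60 = 19,200
  Zone 4: 360 × 39 = 14,040
  Zone 3: 200 × 63 = 12,600
  Zone 1: 120 × 33 = 3960
Adjusted estimate = 73,260 / 1,340 = 54.6716 → 54.7.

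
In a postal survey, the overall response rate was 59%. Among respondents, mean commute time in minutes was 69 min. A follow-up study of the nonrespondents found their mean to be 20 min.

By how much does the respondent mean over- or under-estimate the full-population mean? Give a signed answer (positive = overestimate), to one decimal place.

+20.1

Nonresponse fraction = 1 − 0.59 = 0.41.
Bias = (nonresponse fraction) × (respondent mean − nonrespondent mean)
     = 0.41 × (69 − 20) = 0.41 × 49 = 20.09.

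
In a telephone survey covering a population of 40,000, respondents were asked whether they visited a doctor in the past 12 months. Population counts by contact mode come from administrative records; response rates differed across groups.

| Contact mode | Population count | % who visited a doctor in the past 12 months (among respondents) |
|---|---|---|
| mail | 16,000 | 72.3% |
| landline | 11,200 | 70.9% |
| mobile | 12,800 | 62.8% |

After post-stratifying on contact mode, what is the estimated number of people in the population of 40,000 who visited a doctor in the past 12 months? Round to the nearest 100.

Each cell contributes its population count × the respondent rate:
  mail: 16,000 × 72.3% = 11,568
  landline: 11,200 × 70.9% = 7940.8
  mobile: 12,800 × 62.8% = 8038.4
Estimated total = 27547.2 → 27,500.

27,500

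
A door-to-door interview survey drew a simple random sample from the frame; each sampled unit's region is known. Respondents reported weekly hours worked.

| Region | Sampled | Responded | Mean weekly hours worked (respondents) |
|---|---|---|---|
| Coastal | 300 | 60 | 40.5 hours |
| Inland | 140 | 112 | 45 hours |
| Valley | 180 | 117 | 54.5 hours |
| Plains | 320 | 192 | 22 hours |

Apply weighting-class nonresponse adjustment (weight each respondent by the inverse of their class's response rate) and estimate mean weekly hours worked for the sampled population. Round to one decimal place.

Class response rates: Coastal 60/300 = 20%, Inland 112/140 = 80%, Valley 117/180 = 65%, Plains 192/320 = 60%.
With weight = n_sampled/n_responded per class, the weighted class total is n_sampled:
  Coastal: 300 × 40.5 = 12,150
  Inland: 140 × 45 = 6300
  Valley: 180 × 54.5 = 9810
  Plains: 320 × 22 = 7040
Adjusted estimate = 35,300 / 940 = 37.5532 → 37.6.

37.6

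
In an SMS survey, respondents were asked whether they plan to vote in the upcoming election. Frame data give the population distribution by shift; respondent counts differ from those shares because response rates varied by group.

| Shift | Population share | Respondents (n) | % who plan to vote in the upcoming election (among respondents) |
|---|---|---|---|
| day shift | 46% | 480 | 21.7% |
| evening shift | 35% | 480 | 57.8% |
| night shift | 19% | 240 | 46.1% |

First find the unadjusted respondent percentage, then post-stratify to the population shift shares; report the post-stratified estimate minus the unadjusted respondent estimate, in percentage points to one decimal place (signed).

Without adjustment, the pooled respondent share is:
  (480/1200)×21.7 + (480/1200)×57.8 + (240/1200)×46.1 = 41.02%
Post-stratifying to population shares instead:
  0.46×21.7 + 0.35×57.8 + 0.19×46.1 = 38.971%
Difference = 38.971 − 41.02 = -2.049 pp.

-2.0 percentage points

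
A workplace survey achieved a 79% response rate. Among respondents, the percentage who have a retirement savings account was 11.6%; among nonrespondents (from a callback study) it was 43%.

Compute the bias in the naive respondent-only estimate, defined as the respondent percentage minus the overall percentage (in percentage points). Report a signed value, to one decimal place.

Nonresponse fraction = 1 − 0.79 = 0.21.
Bias = (nonresponse fraction) × (respondent percentage − nonrespondent percentage)
     = 0.21 × (11.6 − 43) = 0.21 × -31.4 = -6.594.

-6.6 percentage points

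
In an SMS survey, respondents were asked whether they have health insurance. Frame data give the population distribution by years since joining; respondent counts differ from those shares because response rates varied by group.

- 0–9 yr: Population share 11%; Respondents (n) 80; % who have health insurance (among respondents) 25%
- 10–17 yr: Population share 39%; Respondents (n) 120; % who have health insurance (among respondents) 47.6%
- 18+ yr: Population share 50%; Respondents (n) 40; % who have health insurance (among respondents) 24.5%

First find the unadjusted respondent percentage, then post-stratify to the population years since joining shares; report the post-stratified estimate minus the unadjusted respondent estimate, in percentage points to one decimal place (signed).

Naive respondent-only estimate (weights = respondent counts):
  (80/240)×25 + (120/240)×47.6 + (40/240)×24.5 = 36.2167%
Post-stratifying to population shares instead:
  0.11×25 + 0.39×47.6 + 0.5×24.5 = 33.564%
Difference = 33.564 − 36.2167 = -2.6527 pp.

-2.7 percentage points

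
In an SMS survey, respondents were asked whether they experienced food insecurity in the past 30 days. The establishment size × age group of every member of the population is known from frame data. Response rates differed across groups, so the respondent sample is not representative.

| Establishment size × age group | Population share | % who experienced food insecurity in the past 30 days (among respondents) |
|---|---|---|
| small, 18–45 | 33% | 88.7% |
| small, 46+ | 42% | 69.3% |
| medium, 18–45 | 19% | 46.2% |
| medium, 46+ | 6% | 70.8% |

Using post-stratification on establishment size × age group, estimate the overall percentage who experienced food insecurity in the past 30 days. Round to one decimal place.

71.4%

Post-stratification weights by population share, not respondent share:
  small, 18–45: 0.33 × 88.7 = 29.271
  small, 46+: 0.42 × 69.3 = 29.106
  medium, 18–45: 0.19 × 46.2 = 8.778
  medium, 46+: 0.06 × 70.8 = 4.248
Post-stratified estimate = 71.403 → 71.4%.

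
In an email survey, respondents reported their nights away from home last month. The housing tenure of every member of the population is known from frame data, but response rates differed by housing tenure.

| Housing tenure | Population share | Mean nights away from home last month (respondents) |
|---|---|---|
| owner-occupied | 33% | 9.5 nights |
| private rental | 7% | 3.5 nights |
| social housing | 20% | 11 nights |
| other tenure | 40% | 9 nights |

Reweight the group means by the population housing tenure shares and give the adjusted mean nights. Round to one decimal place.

9.2

Each cell contributes population-share × respondent value:
  owner-occupied: 0.33 × 9.5 = 3.135
  private rental: 0.07 × 3.5 = 0.245
  social housing: 0.2 × 11 = 2.2
  other tenure: 0.4 × 9 = 3.6
Post-stratified estimate = 9.18 → 9.2.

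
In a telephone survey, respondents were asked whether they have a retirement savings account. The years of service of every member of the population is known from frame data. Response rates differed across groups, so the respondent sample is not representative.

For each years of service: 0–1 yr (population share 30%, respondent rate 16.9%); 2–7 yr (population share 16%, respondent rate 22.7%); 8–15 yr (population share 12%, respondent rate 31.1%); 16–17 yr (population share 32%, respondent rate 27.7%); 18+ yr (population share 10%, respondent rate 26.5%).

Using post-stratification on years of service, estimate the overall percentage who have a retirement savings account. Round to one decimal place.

Weight each group's respondent value by its population share:
  0–1 yr: 0.3 × 16.9 = 5.07
  2–7 yr: 0.16 × 22.7 = 3.632
  8–15 yr: 0.12 × 31.1 = 3.732
  16–17 yr: 0.32 × 27.7 = 8.864
  18+ yr: 0.1 × 26.5 = 2.65
Post-stratified estimate = 23.948 → 23.9%.

23.9%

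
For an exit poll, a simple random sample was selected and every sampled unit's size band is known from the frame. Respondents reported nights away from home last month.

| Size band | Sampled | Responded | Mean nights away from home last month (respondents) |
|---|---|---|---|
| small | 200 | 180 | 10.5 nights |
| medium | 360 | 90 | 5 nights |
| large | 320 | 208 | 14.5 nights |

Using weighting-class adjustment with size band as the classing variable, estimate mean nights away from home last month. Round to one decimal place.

Class response rates: small 180/200 = 90%, medium 90/360 = 25%, large 208/320 = 65%.
Weighting each respondent by the inverse class response rate inflates each class back to its sampled size, so the class weight is n_sampled:
  small: 200 × 10.5 = 2100
  medium: 360 × 5 = 1800
  large: 320 × 14.5 = 4640
Adjusted estimate = 8540 / 880 = 9.70454 → 9.7.

9.7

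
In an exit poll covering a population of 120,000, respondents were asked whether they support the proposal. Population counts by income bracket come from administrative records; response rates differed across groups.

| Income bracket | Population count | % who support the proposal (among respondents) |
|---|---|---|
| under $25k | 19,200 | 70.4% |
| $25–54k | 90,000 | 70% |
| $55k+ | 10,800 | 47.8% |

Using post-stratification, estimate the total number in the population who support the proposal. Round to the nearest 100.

Each cell contributes its population count × the respondent rate:
  under $25k: 19,200 × 70.4% = 13516.8
  $25–54k: 90,000 × 70% = 63,000
  $55k+: 10,800 × 47.8% = 5162.4
Estimated total = 81679.2 → 81,700.

81,700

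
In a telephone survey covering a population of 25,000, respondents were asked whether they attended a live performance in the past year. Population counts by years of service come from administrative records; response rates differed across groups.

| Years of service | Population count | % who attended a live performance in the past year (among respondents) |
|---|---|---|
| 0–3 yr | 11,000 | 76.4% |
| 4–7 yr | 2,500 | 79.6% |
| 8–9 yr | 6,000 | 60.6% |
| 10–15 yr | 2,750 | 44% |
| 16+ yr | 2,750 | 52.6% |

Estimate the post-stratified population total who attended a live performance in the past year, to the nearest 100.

16,700

Each cell contributes its population count × the respondent rate:
  0–3 yr: 11,000 × 76.4% = 8404
  4–7 yr: 2,500 × 79.6% = 1990
  8–9 yr: 6,000 × 60.6% = 3636
  10–15 yr: 2,750 × 44% = 1210
  16+ yr: 2,750 × 52.6% = 1446.5
Estimated total = 16686.5 → 16,700.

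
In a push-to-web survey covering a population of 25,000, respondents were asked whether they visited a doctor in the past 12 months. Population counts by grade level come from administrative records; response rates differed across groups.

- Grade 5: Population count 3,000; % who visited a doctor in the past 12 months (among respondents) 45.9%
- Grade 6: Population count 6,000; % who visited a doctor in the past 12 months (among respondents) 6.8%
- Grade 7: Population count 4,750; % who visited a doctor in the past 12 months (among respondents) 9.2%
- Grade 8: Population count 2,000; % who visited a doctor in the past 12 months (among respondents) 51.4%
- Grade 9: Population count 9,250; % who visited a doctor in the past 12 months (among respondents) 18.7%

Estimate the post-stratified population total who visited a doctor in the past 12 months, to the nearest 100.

5,000

Apply each group's respondent rate to its population count:
  Grade 5: 3,000 × 45.9% = 1377
  Grade 6: 6,000 × 6.8% = 408
  Grade 7: 4,750 × 9.2% = 437
  Grade 8: 2,000 × 51.4% = 1028
  Grade 9: 9,250 × 18.7% = 1729.75
Estimated total = 4979.75 → 5,000.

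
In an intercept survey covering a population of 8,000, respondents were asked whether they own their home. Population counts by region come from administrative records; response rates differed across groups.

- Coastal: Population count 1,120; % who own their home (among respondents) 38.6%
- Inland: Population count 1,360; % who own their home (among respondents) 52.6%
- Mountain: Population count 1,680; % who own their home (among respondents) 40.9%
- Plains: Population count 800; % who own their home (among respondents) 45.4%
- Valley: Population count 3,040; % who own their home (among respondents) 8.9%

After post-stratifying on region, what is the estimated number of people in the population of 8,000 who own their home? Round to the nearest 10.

Apply each group's respondent rate to its population count:
  Coastal: 1,120 × 38.6% = 432.32
  Inland: 1,360 × 52.6% = 715.36
  Mountain: 1,680 × 40.9% = 687.12
  Plains: 800 × 45.4% = 363.2
  Valley: 3,040 × 8.9% = 270.56
Estimated total = 2468.56 → 2,470.

2,470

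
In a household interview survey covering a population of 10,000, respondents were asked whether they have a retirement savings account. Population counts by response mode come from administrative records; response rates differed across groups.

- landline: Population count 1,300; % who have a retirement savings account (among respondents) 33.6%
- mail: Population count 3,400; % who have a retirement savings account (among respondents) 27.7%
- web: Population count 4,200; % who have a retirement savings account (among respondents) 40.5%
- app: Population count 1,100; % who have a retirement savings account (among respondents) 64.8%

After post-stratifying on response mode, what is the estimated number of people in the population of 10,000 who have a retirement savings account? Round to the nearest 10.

Each cell contributes its population count × the respondent rate:
  landline: 1,300 × 33.6% = 436.8
  mail: 3,400 × 27.7% = 941.8
  web: 4,200 × 40.5% = 1701
  app: 1,100 × 64.8% = 712.8
Estimated total = 3792.4 → 3,790.

3,790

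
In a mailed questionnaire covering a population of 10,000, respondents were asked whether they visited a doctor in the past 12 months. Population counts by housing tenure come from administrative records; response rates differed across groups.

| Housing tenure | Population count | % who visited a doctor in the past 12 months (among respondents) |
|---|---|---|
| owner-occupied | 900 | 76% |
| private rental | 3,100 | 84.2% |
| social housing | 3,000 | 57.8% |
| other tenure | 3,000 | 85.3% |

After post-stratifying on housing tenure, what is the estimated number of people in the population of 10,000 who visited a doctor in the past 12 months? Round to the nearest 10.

Apply each group's respondent rate to its population count:
  owner-occupied: 900 × 76% = 684
  private rental: 3,100 × 84.2% = 2610.2
  social housing: 3,000 × 57.8% = 1734
  other tenure: 3,000 × 85.3% = 2559
Estimated total = 7587.2 → 7,590.

7,590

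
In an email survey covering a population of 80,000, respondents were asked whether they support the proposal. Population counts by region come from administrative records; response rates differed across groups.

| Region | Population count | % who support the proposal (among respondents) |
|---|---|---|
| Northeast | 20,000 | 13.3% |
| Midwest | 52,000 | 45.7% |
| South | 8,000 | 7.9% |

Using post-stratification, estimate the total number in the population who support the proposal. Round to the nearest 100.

Apply each group's respondent rate to its population count:
  Northeast: 20,000 × 13.3% = 2660
  Midwest: 52,000 × 45.7% = 23,764
  South: 8,000 × 7.9% = 632
Estimated total = 27,056 → 27,100.

27,100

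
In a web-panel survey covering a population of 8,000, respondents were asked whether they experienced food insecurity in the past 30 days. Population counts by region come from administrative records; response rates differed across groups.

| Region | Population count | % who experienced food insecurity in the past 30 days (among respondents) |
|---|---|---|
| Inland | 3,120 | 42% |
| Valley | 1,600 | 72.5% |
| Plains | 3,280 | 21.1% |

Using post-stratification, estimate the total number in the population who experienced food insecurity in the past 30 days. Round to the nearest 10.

Each cell contributes its population count × the respondent rate:
  Inland: 3,120 × 42% = 1310.4
  Valley: 1,600 × 72.5% = 1160
  Plains: 3,280 × 21.1% = 692.08
Estimated total = 3162.48 → 3,160.

3,160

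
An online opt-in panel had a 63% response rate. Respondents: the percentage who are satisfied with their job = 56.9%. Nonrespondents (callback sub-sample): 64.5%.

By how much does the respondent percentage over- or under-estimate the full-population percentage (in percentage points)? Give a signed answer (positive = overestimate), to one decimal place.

Nonresponse fraction = 1 − 0.63 = 0.37.
Bias = (nonresponse fraction) × (respondent percentage − nonrespondent percentage)
     = 0.37 × (56.9 − 64.5) = 0.37 × -7.6 = -2.812.

-2.8 percentage points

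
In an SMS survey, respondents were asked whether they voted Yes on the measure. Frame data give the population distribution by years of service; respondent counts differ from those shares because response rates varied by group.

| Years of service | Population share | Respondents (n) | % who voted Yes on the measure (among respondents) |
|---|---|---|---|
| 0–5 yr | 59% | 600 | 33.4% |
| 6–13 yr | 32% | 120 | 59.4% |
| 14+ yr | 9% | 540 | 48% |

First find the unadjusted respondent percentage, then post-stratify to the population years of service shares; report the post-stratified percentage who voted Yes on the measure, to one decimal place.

43.0%

Naive respondent-only estimate (weights = respondent counts):
  (600/1260)×33.4 + (120/1260)×59.4 + (540/1260)×48 = 42.1333%
Post-stratified estimate weights by population shares:
  0.59×33.4 + 0.32×59.4 + 0.09×48 = 43.034%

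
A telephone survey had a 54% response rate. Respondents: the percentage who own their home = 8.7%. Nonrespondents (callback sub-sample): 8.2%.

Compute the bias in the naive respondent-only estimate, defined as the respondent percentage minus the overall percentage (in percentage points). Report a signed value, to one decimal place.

Nonresponse fraction = 1 − 0.54 = 0.46.
Bias = (nonresponse fraction) × (respondent percentage − nonrespondent percentage)
     = 0.46 × (8.7 − 8.2) = 0.46 × 0.5 = 0.23.

+0.2 percentage points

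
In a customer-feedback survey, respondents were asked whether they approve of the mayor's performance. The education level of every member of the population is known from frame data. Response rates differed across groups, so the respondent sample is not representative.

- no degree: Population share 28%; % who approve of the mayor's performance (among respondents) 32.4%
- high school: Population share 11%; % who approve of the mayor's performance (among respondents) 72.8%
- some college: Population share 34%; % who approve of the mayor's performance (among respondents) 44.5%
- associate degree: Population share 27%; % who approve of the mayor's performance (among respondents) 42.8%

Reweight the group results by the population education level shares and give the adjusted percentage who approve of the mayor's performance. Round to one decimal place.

Each cell contributes population-share × respondent value:
  no degree: 0.28 × 32.4 = 9.072
  high school: 0.11 × 72.8 = 8.008
  some college: 0.34 × 44.5 = 15.13
  associate degree: 0.27 × 42.8 = 11.556
Post-stratified estimate = 43.766 → 43.8%.

43.8%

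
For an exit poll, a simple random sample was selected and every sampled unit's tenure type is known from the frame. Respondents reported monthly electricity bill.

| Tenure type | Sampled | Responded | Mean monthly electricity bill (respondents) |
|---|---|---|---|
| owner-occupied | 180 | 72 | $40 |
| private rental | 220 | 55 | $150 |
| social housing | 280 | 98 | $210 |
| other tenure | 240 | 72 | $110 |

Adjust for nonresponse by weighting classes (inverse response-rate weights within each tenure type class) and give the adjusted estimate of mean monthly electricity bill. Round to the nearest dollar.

Response rates by class: owner-occupied 72/180 = 40%, private rental 55/220 = 25%, social housing 98/280 = 35%, other tenure 72/240 = 30%.
Inverse-response-rate weighting restores each class to its sampled count, so class totals weight by n_sampled:
  owner-occupied: 180 × 40 = 7200
  private rental: 220 × 150 = 33,000
  social housing: 280 × 210 = 58,800
  other tenure: 240 × 110 = 26,400
Adjusted estimate = 125,400 / 920 = 136.304 → $136.

$136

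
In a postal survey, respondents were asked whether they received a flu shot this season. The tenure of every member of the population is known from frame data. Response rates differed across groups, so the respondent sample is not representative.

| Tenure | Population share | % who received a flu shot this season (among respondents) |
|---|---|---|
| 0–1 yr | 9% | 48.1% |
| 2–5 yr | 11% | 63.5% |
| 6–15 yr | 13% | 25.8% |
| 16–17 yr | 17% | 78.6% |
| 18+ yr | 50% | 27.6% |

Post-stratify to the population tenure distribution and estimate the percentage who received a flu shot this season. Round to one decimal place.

Each cell contributes population-share × respondent value:
  0–1 yr: 0.09 × 48.1 = 4.329
  2–5 yr: 0.11 × 63.5 = 6.985
  6–15 yr: 0.13 × 25.8 = 3.354
  16–17 yr: 0.17 × 78.6 = 13.362
  18+ yr: 0.5 × 27.6 = 13.8
Post-stratified estimate = 41.83 → 41.8%.

41.8%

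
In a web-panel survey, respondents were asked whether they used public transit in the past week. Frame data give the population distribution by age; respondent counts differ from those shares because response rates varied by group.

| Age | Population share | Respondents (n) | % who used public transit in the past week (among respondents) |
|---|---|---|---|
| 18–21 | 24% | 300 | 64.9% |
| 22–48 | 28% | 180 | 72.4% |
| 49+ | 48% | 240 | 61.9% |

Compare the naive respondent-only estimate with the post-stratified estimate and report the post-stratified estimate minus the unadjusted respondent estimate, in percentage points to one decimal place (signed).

Unadjusted (pooled respondent) estimate weights by respondent counts:
  (300/720)×64.9 + (180/720)×72.4 + (240/720)×61.9 = 65.775%
Reweighting by population age shares:
  0.24×64.9 + 0.28×72.4 + 0.48×61.9 = 65.56%
Difference = 65.56 − 65.775 = -0.215 pp.

-0.2 percentage points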